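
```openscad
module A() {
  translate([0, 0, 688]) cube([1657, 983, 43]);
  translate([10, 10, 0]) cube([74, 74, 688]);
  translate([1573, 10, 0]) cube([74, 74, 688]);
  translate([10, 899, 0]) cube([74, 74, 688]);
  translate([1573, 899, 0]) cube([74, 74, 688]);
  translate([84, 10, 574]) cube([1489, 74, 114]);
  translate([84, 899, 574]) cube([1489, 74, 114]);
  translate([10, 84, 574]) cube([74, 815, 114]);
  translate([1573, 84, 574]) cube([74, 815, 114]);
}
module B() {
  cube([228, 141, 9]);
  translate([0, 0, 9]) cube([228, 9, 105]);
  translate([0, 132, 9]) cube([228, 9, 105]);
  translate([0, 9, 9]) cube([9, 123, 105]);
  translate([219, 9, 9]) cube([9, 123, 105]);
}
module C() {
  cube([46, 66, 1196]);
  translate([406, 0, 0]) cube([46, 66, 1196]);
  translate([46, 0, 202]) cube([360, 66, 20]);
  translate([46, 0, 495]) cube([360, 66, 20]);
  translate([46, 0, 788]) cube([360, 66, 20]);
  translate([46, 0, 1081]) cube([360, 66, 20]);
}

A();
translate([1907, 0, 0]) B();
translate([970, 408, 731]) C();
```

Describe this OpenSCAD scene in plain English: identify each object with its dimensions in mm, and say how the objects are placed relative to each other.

A is a table with a 1657×983 mm rectangular top, 43 mm thick, top surface at z = 731 mm, supported by four 74×74 mm square legs, each inset 10 mm from the nearest pair of top edges, running from the floor. Four apron rails, 74 mm thick and 114 mm tall, run between adjacent legs with their top edges flush with the underside of the top and their outer faces flush with the legs' outer faces.

B is an open-topped rectangular box: outside dimensions 228×141×114 mm, with a uniform wall and base thickness of 9 mm. The base is a full 228×141 slab on the floor; four walls sit on top of the base. The front and back walls (the −y and +y sides) span the full width; the two side walls fit between them.

C is a wooden ladder with two side rails of 46×66 mm section and 1196 mm height, set 452 mm apart overall. Between them run 4 rectangular rungs (66 mm deep, 20 mm thick), front faces flush with the rails' −y face. The bottom of the first rung is 202 mm above the floor and each subsequent rung is 293 mm higher than the one below.

The open box is on the floor beside the table on its +x side. The ladder is on top of the table.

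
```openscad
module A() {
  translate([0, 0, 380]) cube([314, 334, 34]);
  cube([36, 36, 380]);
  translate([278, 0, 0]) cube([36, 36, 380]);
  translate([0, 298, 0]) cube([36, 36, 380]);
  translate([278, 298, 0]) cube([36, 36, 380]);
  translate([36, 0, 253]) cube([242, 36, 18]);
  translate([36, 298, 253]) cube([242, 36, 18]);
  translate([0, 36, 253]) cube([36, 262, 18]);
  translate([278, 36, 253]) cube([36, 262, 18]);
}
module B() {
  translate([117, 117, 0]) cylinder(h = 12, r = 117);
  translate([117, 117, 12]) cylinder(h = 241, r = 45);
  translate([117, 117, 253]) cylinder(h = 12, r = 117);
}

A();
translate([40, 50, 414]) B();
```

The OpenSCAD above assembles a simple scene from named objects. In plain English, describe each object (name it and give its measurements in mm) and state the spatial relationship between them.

A is a simple wooden stool: a rectangular seat 314 mm (x) by 334 mm (y), 34 mm thick, top face at z = 414 mm, on four square legs, each 36×36 mm in cross-section. The legs rest on z = 0, each flush with a corner of the seat. Four stretchers, 36 mm wide and 18 mm tall, connect adjacent legs with their undersides at z = 253 mm, each running between the inner faces of the legs it joins and aligned with the legs' outer faces on the other axis.

B is a spool: two coaxial disc flanges of radius 117 mm and thickness 12 mm, joined by a core cylinder of radius 45 mm and height 241 mm. The lower flange rests on z = 0 and the three cylinders share a vertical axis.

The spool is on top of the stool, centred.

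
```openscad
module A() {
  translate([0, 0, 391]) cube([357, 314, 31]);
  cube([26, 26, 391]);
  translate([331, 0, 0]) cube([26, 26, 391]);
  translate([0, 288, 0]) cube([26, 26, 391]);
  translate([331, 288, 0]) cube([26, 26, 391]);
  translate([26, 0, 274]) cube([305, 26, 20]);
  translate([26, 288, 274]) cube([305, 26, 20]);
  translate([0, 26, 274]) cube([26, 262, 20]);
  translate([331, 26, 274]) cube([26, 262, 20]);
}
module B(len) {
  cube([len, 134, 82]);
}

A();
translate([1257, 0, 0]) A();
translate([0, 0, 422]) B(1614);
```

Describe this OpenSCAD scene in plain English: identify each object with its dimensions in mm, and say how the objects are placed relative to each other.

A is a four-legged stool. The seat is 357×314 mm, 31 mm thick, top at z = 422 mm. It stands on four square legs, each 26×26 mm in cross-section, from z = 0 to the seat underside, each flush with a corner of the seat. Four stretchers, 26 mm wide and 20 mm tall, connect adjacent legs with their undersides at z = 274 mm, each running between the inner faces of the legs it joins and aligned with the legs' outer faces on the other axis.

B is a rectangular beam 1614 mm long (x), 134 mm deep (y), 82 mm thick (z).

The beam spans the tops of two stools placed 900 mm apart, resting at z = 422 mm.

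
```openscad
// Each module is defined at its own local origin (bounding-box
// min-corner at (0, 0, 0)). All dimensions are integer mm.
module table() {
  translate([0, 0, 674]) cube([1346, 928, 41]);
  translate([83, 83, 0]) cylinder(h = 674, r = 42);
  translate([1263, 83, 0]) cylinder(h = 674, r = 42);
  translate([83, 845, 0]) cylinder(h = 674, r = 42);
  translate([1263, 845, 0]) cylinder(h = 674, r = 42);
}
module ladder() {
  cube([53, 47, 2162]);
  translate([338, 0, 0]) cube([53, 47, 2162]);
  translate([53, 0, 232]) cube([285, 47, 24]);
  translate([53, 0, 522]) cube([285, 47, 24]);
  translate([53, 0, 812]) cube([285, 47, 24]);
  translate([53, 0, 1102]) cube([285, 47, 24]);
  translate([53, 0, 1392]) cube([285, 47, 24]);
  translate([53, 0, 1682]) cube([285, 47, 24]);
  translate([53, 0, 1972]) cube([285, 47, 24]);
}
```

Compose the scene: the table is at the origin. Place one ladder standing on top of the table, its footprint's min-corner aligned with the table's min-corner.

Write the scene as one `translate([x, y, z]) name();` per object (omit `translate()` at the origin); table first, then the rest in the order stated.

table();
translate([0, 0, 715]) ladder();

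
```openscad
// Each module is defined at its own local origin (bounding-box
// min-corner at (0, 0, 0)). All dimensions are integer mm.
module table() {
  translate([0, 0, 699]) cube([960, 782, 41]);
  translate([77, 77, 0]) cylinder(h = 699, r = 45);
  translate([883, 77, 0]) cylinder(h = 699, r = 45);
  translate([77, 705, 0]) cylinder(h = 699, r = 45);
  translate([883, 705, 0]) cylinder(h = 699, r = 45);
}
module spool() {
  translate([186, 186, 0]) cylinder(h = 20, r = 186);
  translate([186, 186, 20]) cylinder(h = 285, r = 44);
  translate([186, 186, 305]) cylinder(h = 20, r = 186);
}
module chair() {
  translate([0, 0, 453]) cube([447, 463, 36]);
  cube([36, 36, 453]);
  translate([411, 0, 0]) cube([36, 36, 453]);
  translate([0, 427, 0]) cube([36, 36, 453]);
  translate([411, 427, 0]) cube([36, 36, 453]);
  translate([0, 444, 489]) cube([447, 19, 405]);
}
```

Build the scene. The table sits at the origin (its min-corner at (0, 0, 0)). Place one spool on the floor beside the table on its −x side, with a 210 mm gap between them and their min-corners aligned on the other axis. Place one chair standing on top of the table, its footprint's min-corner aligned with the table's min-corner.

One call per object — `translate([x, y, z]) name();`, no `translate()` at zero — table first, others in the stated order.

table();
translate([-582, 0, 0]) spool();
translate([0, 0, 740]) chair();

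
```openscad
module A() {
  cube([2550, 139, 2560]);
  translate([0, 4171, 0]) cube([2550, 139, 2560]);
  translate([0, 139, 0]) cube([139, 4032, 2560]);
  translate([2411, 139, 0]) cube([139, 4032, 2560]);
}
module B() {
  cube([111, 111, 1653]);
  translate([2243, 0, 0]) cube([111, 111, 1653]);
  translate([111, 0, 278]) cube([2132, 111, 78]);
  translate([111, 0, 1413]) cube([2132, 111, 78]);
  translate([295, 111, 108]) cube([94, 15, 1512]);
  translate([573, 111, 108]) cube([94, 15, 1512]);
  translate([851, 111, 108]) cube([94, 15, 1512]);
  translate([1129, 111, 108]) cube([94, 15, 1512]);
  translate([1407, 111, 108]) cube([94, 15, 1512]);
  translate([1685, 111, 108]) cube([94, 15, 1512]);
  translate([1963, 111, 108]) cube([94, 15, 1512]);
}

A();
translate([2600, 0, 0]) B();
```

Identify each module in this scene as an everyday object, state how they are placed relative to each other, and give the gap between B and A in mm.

A is a house frame. B is a fence section. The fence section is on the floor beside the house frame on its +x side. The gap between the fence section and the house frame is 50 mm.

The fence section's nearest face is 50 mm from the house frame's +x face.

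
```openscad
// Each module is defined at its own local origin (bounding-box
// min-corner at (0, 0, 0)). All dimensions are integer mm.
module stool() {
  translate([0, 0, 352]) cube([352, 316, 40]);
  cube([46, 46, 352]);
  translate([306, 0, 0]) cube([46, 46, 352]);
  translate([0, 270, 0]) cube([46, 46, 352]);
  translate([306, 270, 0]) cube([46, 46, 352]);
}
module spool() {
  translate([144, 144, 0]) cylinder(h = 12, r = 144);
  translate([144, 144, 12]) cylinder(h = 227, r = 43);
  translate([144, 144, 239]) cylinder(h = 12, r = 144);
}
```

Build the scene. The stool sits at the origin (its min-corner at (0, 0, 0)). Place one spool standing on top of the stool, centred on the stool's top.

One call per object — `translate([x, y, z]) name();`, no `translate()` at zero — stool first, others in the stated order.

stool();
translate([32, 14, 392]) spool();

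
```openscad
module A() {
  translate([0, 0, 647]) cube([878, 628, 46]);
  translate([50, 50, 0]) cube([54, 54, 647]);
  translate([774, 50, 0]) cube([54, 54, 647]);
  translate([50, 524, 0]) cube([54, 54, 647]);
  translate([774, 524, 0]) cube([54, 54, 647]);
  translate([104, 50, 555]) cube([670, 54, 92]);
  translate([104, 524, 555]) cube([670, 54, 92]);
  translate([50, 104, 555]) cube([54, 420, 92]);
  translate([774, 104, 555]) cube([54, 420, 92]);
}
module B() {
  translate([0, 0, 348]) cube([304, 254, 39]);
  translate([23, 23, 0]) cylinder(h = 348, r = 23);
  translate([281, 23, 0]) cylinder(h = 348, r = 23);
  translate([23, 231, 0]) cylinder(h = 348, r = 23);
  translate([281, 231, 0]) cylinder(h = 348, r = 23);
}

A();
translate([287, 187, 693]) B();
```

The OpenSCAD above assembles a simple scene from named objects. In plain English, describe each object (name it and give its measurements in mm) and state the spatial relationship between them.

A is a table with a 878×628 mm rectangular top, 46 mm thick, top surface at z = 693 mm, supported by four 54×54 mm square legs, each inset 50 mm from the nearest pair of top edges, running from the floor. Four apron rails, 54 mm thick and 92 mm tall, run between adjacent legs with their top edges flush with the underside of the top and their outer faces flush with the legs' outer faces.

B is a simple wooden stool: a rectangular seat 304 mm (x) by 254 mm (y), 39 mm thick, top face at z = 387 mm, on four round legs, each 46 mm in diameter. The legs rest on z = 0, each leg's axis is inset half a diameter from the nearest pair of seat edges (so the leg's bounding box is flush with the corner).

The stool is on top of the table, centred.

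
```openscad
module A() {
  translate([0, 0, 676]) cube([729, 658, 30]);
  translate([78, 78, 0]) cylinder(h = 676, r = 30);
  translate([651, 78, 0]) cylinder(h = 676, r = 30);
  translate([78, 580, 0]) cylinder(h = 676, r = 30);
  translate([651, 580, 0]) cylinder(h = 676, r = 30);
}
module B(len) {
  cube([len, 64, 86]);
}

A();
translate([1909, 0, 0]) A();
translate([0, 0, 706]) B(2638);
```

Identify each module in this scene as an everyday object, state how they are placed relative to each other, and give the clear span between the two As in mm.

A is a table. B is a beam. A beam spans the tops of two tables. The clear span between the two tables is 1180 mm.

Second table starts at x = 1909; first ends at x = 729; clear span = 1909 − 729 = 1180 mm.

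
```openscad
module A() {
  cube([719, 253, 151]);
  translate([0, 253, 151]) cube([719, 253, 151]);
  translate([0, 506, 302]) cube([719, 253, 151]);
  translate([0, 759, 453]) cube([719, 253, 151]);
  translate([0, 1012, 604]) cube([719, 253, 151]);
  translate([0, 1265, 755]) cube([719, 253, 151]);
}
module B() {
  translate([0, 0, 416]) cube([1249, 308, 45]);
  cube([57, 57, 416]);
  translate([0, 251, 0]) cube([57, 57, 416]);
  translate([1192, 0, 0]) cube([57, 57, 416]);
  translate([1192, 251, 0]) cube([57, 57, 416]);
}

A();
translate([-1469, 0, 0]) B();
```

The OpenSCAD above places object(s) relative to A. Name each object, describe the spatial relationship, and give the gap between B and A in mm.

A is a staircase. B is a bench. The bench is on the floor beside the staircase on its −x side. The gap between the bench and the staircase is 220 mm.

The bench's nearest face is 220 mm from the staircase's −x face.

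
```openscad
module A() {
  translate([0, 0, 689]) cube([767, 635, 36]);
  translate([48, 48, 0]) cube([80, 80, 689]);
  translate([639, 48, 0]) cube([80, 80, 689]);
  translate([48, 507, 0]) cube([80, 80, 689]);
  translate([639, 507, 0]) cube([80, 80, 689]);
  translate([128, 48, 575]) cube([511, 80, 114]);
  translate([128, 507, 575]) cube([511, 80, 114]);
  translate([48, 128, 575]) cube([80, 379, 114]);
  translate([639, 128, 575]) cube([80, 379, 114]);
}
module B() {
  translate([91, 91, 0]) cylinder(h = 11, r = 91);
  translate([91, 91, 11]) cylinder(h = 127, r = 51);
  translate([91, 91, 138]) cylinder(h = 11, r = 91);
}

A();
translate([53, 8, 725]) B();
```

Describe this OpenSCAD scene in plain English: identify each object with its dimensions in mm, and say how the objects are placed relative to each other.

A is a table: top 767 mm (x) × 635 mm (y), 36 mm thick, upper face at z = 725 mm, on four 80×80 mm square legs, each inset 48 mm from the nearest pair of top edges, running from z = 0 to the bottom of the top. Four apron rails, 80 mm thick and 114 mm tall, run between adjacent legs with their top edges flush with the underside of the top and their outer faces flush with the legs' outer faces.

B is a spool: two coaxial disc flanges of radius 91 mm and thickness 11 mm, joined by a core cylinder of radius 51 mm and height 127 mm. The lower flange rests on z = 0 and the three cylinders share a vertical axis.

The spool is on top of the table.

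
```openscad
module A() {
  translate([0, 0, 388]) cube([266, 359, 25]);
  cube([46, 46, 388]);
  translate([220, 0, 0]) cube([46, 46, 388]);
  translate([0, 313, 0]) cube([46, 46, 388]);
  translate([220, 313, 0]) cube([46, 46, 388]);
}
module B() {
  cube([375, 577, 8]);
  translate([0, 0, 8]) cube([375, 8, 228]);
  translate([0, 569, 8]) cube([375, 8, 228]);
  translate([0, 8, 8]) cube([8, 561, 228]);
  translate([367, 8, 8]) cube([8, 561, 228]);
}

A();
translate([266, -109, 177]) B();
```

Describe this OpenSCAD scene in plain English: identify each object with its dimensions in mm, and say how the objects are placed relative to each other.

A is a four-legged stool. The seat is 266×359 mm, 25 mm thick, top at z = 413 mm. It stands on four square legs, each 46×46 mm in cross-section, from z = 0 to the seat underside, each flush with a corner of the seat.

B is an open storage box with external size 375×577×236 mm and wall thickness 8 mm (the base is also 8 mm thick). The base covers the whole footprint; the four walls stand on the base, with the y-facing walls full-width and the x-facing walls fitting between their inner faces.

The open box is beside the stool with their tops flush at z = 413.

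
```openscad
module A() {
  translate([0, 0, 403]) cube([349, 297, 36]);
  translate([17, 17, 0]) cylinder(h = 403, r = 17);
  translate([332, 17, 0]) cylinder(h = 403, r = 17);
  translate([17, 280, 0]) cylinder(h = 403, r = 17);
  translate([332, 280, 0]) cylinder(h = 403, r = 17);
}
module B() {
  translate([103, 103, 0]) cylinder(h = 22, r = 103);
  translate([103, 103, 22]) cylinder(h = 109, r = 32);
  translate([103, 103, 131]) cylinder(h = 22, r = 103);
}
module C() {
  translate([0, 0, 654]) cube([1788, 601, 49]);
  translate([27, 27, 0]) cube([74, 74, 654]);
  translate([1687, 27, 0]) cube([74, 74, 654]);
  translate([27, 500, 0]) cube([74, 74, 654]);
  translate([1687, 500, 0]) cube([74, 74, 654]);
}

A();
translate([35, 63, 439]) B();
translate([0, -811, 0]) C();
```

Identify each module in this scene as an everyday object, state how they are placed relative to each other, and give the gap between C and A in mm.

The table's nearest face is 210 mm from the stool's −y face.

A is a stool. B is a spool. C is a table. The spool is on top of the stool. The table is on the floor beside the stool on its −y side. The gap between the table and the stool is 210 mm.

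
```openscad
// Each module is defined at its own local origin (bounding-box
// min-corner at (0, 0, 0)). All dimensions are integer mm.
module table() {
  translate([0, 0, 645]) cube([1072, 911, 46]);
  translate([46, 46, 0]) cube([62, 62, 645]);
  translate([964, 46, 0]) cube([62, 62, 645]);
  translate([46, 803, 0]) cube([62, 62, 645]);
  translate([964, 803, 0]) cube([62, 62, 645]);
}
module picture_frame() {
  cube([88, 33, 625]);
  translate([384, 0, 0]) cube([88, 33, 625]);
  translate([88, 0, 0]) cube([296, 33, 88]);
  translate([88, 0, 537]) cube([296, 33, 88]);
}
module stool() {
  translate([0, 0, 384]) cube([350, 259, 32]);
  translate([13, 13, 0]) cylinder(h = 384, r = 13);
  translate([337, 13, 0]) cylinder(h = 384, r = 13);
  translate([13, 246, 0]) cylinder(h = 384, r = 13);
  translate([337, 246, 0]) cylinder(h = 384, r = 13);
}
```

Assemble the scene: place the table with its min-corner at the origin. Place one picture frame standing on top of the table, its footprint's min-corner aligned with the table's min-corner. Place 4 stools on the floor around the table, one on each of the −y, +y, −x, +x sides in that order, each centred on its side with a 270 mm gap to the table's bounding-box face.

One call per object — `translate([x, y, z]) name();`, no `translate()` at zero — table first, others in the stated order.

table();
translate([0, 0, 691]) picture_frame();
translate([361, -529, 0]) stool();
translate([361, 1181, 0]) stool();
translate([-620, 326, 0]) stool();
translate([1342, 326, 0]) stool();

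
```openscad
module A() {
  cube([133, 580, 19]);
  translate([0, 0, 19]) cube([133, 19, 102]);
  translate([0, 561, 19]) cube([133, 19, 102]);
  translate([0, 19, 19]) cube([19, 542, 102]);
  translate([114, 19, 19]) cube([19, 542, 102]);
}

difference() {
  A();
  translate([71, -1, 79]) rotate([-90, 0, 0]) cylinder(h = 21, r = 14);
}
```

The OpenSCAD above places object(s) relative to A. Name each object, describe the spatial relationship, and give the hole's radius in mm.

A is an open box. The open box has a circular hole through its front wall. The hole's radius is 14 mm.

The subtracted cylinder has r = 14 mm.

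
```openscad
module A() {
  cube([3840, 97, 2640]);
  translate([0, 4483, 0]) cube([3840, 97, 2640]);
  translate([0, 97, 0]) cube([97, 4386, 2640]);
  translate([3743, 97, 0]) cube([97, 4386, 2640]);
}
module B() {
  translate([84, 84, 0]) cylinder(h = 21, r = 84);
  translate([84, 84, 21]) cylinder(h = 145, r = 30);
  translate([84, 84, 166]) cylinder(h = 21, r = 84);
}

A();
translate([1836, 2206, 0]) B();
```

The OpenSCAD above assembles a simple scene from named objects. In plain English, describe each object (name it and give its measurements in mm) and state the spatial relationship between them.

A is a box-shaped house frame (walls only): outside footprint 3840×4580 mm, wall height 2640 mm, wall thickness 97 mm. The two y-facing walls run the full x-width; the two x-facing walls fit between the inner faces of the y-facing walls.

B is a spool: two coaxial disc flanges of radius 84 mm and thickness 21 mm, joined by a core cylinder of radius 30 mm and height 145 mm. The lower flange rests on z = 0 and the three cylinders share a vertical axis.

The spool sits inside the house frame, centred.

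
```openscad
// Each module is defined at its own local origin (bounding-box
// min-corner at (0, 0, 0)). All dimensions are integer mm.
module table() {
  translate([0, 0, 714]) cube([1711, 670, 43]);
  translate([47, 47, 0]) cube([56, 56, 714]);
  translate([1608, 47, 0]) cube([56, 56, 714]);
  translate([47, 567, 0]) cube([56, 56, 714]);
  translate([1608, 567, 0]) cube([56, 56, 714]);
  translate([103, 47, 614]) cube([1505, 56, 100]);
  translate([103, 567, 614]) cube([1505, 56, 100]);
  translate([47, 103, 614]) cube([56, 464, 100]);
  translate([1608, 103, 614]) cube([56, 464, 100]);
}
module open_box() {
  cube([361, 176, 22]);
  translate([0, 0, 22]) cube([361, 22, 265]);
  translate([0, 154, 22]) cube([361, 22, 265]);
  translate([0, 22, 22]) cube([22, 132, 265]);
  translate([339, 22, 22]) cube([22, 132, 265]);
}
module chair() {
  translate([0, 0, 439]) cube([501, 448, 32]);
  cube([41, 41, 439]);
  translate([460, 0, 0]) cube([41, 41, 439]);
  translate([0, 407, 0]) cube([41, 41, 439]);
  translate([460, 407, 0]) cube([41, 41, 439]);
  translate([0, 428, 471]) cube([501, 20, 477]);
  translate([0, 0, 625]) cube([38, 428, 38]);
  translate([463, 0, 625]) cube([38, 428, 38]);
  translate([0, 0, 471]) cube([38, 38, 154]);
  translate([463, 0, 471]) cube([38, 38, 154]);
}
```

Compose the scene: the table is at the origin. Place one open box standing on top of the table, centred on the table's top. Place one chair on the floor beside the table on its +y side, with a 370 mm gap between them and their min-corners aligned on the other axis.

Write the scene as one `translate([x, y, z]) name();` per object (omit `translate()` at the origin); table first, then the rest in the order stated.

table();
translate([675, 247, 757]) open_box();
translate([0, 1040, 0]) chair();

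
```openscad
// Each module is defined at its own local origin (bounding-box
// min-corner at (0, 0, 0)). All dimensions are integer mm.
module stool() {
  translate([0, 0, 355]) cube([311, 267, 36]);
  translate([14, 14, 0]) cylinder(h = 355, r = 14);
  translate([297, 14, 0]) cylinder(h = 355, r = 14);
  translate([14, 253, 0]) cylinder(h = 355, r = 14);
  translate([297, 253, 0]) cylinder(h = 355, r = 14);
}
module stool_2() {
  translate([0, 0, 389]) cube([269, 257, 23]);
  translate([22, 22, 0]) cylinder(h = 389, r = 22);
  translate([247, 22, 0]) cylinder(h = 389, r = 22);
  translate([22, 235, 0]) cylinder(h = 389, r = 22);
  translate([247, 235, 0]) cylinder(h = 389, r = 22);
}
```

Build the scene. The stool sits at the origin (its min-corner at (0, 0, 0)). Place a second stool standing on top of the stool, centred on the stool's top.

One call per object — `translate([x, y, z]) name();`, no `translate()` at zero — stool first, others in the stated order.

stool();
translate([21, 5, 391]) stool_2();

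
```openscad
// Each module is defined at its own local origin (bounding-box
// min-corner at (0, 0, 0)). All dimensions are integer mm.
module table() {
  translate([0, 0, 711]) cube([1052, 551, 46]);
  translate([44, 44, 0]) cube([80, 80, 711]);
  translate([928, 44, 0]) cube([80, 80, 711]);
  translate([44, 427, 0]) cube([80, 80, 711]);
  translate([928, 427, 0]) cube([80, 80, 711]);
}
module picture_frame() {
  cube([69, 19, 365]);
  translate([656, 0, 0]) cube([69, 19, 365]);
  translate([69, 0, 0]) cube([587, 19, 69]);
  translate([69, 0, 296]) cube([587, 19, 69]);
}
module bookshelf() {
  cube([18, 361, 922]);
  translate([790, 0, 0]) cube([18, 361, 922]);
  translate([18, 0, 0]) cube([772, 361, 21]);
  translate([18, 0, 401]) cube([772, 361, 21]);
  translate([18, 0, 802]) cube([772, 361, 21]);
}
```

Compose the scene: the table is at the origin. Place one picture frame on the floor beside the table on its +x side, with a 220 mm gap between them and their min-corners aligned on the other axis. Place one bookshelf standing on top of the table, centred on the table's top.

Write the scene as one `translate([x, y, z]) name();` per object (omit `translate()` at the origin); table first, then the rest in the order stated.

table();
translate([1272, 0, 0]) picture_frame();
translate([122, 95, 757]) bookshelf();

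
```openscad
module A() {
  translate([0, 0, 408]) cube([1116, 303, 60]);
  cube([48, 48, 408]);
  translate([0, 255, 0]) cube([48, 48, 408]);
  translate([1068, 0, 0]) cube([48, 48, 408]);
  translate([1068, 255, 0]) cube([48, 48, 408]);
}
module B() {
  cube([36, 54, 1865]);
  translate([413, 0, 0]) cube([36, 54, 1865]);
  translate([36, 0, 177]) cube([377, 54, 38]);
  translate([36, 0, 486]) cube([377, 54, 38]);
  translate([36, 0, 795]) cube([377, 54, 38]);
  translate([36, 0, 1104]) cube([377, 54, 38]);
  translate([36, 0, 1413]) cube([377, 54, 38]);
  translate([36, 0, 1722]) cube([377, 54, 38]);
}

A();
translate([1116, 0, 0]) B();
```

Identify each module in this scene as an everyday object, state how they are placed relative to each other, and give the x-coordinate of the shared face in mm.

A is a bench. B is a ladder. The ladder is against the bench's +x side, with their −y faces flush. The x-coordinate of the shared face is 1116 mm.

The bench's +x face and the ladder's −x face are both at x = 1116 mm.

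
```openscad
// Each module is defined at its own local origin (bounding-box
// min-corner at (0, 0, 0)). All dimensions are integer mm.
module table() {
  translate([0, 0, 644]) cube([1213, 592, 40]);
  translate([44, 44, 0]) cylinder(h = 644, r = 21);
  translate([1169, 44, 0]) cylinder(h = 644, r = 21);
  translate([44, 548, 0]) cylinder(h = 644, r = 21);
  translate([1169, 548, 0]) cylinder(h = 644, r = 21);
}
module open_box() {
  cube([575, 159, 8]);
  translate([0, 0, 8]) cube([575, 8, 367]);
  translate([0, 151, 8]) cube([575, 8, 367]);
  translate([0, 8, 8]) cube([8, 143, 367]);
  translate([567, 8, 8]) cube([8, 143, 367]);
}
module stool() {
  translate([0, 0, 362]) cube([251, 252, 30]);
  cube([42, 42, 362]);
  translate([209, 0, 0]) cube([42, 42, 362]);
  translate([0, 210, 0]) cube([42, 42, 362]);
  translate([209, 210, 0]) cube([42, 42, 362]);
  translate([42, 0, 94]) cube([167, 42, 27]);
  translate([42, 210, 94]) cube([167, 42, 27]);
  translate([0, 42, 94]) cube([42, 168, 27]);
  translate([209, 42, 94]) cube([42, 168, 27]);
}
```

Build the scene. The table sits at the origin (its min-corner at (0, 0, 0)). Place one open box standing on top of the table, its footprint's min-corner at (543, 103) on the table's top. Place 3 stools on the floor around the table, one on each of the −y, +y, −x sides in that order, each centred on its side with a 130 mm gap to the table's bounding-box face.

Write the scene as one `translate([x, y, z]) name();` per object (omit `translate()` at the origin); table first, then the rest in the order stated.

table();
translate([543, 103, 684]) open_box();
translate([481, -382, 0]) stool();
translate([481, 722, 0]) stool();
translate([-381, 170, 0]) stool();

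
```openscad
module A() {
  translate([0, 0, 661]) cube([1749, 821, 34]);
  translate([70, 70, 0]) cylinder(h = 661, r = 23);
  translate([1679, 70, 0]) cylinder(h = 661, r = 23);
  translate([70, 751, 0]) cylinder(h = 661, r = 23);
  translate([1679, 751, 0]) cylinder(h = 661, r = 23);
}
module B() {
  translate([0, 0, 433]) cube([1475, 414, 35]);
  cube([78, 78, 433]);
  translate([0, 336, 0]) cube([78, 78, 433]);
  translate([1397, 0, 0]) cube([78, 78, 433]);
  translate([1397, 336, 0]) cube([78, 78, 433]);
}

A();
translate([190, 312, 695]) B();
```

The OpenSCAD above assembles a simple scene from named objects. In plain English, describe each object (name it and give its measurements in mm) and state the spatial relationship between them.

A is a table: top 1749 mm (x) × 821 mm (y), 34 mm thick, upper face at z = 695 mm, on four round legs of 46 mm diameter, each leg's bounding box inset 47 mm from the nearest pair of top edges, running from z = 0 to the bottom of the top.

B is a long wooden bench with a 1475 mm (x) × 414 mm (y) seat, 35 mm thick, its top surface 468 mm above the floor. Four 78 mm square legs at the seat corners, flush with the edges, run from z = 0 to the seat underside.

The bench is on top of the table.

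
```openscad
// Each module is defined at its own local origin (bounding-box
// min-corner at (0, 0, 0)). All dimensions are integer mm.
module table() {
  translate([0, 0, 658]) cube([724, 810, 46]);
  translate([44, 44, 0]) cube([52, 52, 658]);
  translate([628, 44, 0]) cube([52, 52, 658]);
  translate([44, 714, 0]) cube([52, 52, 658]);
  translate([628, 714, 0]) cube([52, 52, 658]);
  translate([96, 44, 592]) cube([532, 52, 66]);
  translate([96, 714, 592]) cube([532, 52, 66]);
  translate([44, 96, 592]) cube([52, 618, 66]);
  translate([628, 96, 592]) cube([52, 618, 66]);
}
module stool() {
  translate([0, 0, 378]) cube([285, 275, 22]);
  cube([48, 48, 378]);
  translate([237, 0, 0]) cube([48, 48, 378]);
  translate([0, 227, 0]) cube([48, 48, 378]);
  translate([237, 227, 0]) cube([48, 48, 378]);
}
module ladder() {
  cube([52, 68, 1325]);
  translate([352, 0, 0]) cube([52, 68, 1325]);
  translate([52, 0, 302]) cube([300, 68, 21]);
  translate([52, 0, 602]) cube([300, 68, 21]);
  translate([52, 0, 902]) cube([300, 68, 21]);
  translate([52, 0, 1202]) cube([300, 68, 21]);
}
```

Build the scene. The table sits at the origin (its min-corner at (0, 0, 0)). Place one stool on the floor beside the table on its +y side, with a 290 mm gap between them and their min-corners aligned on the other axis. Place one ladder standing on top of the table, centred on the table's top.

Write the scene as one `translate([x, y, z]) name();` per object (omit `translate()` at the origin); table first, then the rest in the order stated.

table();
translate([0, 1100, 0]) stool();
translate([160, 371, 704]) ladder();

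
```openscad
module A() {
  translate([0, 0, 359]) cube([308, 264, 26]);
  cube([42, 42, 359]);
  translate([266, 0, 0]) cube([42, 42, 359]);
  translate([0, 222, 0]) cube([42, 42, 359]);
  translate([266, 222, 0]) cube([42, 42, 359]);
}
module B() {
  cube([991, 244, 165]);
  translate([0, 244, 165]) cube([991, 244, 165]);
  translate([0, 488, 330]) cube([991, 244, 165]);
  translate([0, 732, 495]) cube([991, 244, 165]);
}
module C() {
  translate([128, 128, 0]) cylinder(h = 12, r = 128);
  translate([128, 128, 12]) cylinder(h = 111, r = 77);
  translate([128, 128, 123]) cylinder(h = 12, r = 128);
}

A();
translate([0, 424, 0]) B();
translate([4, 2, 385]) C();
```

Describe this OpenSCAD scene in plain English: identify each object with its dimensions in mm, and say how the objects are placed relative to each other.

A is a four-legged stool. The seat is a 308×264×26 mm slab whose top surface is at z = 385 mm; four square legs, each 42×42 mm in cross-section, run from the floor (z = 0) to the underside of the seat, each flush with a corner of the seat.

B is a run of 4 identical solid stair steps. Each tread is 991×244 mm and each step block is 165 mm high. Step 1 rests on the floor; step k is offset from step 1 by (k−1)×244 mm in y and (k−1)×165 mm in z.

C is a spool: two coaxial disc flanges of radius 128 mm and thickness 12 mm, joined by a core cylinder of radius 77 mm and height 111 mm. The lower flange rests on z = 0 and the three cylinders share a vertical axis.

The staircase is on the floor beside the stool on its +y side. The spool is on top of the stool.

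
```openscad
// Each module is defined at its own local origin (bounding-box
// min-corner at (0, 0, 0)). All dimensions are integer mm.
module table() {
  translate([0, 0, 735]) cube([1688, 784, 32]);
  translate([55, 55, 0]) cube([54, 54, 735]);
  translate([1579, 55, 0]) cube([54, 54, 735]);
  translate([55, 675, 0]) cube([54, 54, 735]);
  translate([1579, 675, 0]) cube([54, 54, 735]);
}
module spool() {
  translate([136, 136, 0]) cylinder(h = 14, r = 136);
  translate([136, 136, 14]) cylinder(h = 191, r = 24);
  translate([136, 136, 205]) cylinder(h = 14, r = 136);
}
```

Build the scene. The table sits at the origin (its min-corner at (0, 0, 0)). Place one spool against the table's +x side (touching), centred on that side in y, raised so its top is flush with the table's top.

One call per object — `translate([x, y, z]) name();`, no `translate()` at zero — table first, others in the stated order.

table();
translate([1688, 256, 548]) spool();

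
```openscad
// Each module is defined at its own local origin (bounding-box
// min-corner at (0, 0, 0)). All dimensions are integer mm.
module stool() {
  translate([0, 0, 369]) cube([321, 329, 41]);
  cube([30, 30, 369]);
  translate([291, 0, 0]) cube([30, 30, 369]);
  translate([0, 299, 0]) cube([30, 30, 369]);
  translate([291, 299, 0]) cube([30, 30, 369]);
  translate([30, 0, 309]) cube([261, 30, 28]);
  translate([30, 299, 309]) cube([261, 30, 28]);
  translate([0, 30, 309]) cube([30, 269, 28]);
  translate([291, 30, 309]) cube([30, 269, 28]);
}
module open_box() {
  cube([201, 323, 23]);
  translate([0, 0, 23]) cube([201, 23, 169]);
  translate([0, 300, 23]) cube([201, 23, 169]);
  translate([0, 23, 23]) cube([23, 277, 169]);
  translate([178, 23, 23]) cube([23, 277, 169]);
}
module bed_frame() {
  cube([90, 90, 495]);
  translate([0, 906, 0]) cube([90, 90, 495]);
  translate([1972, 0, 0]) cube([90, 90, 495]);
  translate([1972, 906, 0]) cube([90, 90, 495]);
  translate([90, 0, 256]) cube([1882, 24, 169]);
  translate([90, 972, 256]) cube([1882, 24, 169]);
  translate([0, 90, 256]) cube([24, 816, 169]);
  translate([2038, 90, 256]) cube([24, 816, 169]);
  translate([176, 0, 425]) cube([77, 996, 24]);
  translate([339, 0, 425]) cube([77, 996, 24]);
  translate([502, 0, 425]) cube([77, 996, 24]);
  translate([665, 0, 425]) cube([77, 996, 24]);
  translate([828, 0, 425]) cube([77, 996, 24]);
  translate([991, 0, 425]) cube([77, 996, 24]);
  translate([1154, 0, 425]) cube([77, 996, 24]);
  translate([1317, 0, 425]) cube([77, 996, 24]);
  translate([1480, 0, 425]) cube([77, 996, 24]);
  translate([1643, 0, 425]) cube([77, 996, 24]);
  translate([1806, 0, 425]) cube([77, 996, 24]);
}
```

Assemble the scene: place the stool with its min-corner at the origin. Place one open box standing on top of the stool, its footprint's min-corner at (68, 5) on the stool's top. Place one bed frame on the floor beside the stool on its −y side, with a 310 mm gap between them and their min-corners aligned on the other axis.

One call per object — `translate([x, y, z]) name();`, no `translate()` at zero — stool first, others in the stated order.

stool();
translate([68, 5, 410]) open_box();
translate([0, -1306, 0]) bed_frame();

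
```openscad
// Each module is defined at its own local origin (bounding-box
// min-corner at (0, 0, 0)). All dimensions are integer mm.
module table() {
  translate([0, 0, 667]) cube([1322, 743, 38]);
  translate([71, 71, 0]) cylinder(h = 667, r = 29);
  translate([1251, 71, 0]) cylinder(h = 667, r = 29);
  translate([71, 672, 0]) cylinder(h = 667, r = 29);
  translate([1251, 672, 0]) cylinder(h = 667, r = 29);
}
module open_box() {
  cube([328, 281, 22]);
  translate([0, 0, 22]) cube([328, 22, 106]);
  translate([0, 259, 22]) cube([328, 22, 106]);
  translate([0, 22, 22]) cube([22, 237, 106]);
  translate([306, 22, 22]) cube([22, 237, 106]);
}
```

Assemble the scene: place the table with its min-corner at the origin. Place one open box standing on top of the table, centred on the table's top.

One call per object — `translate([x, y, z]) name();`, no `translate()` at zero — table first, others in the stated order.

table();
translate([497, 231, 705]) open_box();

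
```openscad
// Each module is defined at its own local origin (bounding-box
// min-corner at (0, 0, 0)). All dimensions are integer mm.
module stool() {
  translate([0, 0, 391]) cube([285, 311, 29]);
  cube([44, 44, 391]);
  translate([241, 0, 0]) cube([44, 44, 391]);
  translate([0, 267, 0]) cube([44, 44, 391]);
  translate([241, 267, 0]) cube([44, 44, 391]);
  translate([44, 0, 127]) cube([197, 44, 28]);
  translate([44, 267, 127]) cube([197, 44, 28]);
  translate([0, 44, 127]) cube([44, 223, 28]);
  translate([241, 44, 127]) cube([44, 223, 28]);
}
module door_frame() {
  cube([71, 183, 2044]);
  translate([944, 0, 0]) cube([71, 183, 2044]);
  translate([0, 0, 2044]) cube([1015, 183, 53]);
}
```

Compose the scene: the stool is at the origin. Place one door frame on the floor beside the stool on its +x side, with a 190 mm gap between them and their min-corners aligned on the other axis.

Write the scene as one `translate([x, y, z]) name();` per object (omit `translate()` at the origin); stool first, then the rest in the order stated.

stool();
translate([475, 0, 0]) door_frame();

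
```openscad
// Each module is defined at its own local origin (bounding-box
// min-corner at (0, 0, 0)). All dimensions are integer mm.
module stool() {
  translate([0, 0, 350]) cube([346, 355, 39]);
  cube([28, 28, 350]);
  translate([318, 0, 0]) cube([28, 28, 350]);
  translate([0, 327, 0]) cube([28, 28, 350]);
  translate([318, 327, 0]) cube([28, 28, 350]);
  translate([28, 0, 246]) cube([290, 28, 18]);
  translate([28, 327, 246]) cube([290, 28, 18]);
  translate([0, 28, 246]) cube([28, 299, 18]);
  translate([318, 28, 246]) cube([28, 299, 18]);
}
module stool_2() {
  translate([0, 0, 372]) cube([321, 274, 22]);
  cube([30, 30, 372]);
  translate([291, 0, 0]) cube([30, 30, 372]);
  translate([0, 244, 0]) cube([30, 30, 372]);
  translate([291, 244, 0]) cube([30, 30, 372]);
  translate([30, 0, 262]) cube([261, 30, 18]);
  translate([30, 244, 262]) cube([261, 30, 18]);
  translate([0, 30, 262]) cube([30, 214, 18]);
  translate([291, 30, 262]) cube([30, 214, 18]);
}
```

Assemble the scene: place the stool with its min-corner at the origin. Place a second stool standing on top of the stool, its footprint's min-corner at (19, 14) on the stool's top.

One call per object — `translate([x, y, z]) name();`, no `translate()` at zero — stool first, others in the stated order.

stool();
translate([19, 14, 389]) stool_2();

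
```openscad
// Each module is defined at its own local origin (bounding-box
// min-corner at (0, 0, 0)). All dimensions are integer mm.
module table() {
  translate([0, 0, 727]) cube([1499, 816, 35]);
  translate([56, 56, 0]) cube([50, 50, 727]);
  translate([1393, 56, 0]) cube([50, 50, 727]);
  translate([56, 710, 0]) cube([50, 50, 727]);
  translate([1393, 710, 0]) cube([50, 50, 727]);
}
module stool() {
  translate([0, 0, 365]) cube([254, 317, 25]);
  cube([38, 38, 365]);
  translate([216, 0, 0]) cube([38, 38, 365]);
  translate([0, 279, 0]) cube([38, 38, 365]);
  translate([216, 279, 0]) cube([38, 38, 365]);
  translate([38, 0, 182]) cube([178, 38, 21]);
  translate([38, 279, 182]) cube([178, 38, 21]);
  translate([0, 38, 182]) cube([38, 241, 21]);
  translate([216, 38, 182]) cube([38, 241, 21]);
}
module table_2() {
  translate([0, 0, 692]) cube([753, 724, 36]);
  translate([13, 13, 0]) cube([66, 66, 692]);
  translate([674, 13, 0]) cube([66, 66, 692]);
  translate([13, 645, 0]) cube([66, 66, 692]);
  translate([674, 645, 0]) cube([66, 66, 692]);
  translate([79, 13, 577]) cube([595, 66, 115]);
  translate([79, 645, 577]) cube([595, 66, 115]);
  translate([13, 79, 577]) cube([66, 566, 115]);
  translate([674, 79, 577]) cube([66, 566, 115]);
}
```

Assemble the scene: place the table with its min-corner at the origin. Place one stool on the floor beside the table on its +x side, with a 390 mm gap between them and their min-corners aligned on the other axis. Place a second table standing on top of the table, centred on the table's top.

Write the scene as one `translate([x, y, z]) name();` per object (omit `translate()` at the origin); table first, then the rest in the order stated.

table();
translate([1889, 0, 0]) stool();
translate([373, 46, 762]) table_2();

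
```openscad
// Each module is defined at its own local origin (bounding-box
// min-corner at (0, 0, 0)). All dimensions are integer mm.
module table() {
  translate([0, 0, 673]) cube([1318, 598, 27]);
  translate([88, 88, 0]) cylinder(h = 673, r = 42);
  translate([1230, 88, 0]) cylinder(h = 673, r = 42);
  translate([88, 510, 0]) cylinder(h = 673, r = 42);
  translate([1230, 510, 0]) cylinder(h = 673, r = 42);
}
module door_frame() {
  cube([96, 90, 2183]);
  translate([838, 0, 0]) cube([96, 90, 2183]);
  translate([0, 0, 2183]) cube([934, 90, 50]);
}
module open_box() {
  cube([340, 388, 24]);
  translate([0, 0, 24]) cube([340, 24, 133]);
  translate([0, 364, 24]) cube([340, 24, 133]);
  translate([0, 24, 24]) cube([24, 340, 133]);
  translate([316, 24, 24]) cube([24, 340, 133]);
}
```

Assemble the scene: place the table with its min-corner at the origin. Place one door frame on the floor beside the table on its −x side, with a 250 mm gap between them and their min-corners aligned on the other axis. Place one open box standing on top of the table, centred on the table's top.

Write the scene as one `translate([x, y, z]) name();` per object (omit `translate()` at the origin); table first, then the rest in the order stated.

table();
translate([-1184, 0, 0]) door_frame();
translate([489, 105, 700]) open_box();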